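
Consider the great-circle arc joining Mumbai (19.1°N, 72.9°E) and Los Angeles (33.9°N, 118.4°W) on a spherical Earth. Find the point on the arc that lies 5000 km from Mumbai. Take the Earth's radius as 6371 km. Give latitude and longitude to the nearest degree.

Convert each endpoint to a unit vector on the sphere (x = cos φ cos λ, y = cos φ sin λ, z = sin φ).
The central angle between the endpoints is δ = arccos(p₁·p₂) ≈ 2.198 rad (125.9°). The total great-circle distance is δ·R ≈ 2.198 × 6371 ≈ 14001 km, so the target fraction is f = 5000/14001 ≈ 0.357.
Interpolate at f ≈ 0.357 with slerp weights a = sin((1−f)δ)/sin δ ≈ 1.219, b = sin(fδ)/sin δ ≈ 0.873.
p = a·p₁ + b·p₂ ≈ (-0.006, 0.464, 0.886); φ = arcsin(p_z) ≈ 62.34°, λ = atan2(p_y, p_x) ≈ 90.70°.

≈ 62°N, 91°E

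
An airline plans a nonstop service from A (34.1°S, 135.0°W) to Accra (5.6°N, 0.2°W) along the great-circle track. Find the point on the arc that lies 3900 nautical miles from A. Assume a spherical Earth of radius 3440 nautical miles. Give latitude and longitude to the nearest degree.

≈ (33°S, 55°W)

Convert each endpoint to a unit vector on the sphere (x = cos φ cos λ, y = cos φ sin λ, z = sin φ).
The central angle between the endpoints is δ = arccos(p₁·p₂) ≈ 2.259 rad (129.4°). The total great-circle distance is δ·R ≈ 2.259 × 3440 ≈ 7772 nmi, so the target fraction is f = 3900/7772 ≈ 0.502.
Interpolate at f ≈ 0.502 with slerp weights a = sin((1−f)δ)/sin δ ≈ 1.169, b = sin(fδ)/sin δ ≈ 1.173.
p = a·p₁ + b·p₂ ≈ (0.483, -0.688, -0.541); φ = arcsin(p_z) ≈ -32.74°, λ = atan2(p_y, p_x) ≈ -54.93°.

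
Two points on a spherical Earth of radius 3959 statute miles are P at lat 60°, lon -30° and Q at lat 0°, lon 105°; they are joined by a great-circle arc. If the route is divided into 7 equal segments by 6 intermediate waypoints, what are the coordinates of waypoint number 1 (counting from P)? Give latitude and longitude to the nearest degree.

≈ lat 67°, lon 2°

Write both endpoints as unit vectors p₁, p₂ with components (cos φ cos λ, cos φ sin λ, sin φ).
The central angle between the endpoints is δ = arccos(p₁·p₂) ≈ 1.932 rad (110.7°).
Interpolate at f = 1/7 with slerp weights a = sin((1−f)δ)/sin δ ≈ 1.065, b = sin(fδ)/sin δ ≈ 0.291.
p = a·p₁ + b·p₂ ≈ (0.386, 0.015, 0.922); φ = arcsin(p_z) ≈ 67.29°, λ = atan2(p_y, p_x) ≈ 2.25°.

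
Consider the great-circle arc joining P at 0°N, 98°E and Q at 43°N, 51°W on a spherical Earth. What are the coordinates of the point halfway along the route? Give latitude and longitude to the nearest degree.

≈ 52°N, 53°E

The haversine formula gives a central angle δ ≈ 2.248 rad (128.8°) between the endpoints.
Interpolate at f = 1/2 with slerp weights a = sin((1−f)δ)/sin δ ≈ 1.158, b = sin(fδ)/sin δ ≈ 1.158.
p = a·p₁ + b·p₂ ≈ (0.372, 0.488, 0.789); φ = arcsin(p_z) ≈ 52.14°, λ = atan2(p_y, p_x) ≈ 52.73°.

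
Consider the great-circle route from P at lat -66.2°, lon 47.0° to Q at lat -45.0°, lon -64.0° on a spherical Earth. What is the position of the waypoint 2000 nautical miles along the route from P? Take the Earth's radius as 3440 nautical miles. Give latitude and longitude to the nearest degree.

Write both endpoints as unit vectors p₁, p₂ with components (cos φ cos λ, cos φ sin λ, sin φ).
The central angle between the endpoints is δ = arccos(p₁·p₂) ≈ 0.995 rad (57.0°). The total great-circle distance is δ·R ≈ 0.995 × 3440 ≈ 3422 nmi, so the target fraction is f = 2000/3422 ≈ 0.584.
Interpolate at f ≈ 0.584 with slerp weights a = sin((1−f)δ)/sin δ ≈ 0.479, b = sin(fδ)/sin δ ≈ 0.655.
p = a·p₁ + b·p₂ ≈ (0.335, -0.275, -0.901); φ = arcsin(p_z) ≈ -64.33°, λ = atan2(p_y, p_x) ≈ -39.38°.

≈ lat -64°, lon -39°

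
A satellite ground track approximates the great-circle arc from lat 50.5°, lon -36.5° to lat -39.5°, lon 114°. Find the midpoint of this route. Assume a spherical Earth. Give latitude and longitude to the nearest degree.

Convert each endpoint to a unit vector on the sphere (x = cos φ cos λ, y = cos φ sin λ, z = sin φ).
The central angle between the endpoints is δ = arccos(p₁·p₂) ≈ 2.734 rad (156.6°).
Interpolate at f = 1/2 with slerp weights a = sin((1−f)δ)/sin δ ≈ 2.469, b = sin(fδ)/sin δ ≈ 2.469.
p = a·p₁ + b·p₂ ≈ (0.488, 0.806, 0.335); φ = arcsin(p_z) ≈ 19.55°, λ = atan2(p_y, p_x) ≈ 58.84°.

≈ lat 20°, lon 59°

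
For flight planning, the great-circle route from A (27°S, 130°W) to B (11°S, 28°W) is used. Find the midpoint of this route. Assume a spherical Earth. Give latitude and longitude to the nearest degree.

≈ (29°S, 76°W)

Convert each endpoint to a unit vector on the sphere (x = cos φ cos λ, y = cos φ sin λ, z = sin φ).
The central angle between the endpoints is δ = arccos(p₁·p₂) ≈ 1.666 rad (95.5°).
Interpolate at f = 1/2 with slerp weights a = sin((1−f)δ)/sin δ ≈ 0.743, b = sin(fδ)/sin δ ≈ 0.743.
p = a·p₁ + b·p₂ ≈ (0.219, -0.850, -0.479); φ = arcsin(p_z) ≈ -28.64°, λ = atan2(p_y, p_x) ≈ -75.58°.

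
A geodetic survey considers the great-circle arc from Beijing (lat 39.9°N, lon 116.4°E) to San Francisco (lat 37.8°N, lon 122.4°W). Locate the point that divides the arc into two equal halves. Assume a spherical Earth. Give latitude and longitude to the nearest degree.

≈ lat 59°N, lon 179°E

The haversine formula gives a central angle δ ≈ 1.492 rad (85.5°) between the endpoints.
Interpolate at f = 1/2 with slerp weights a = sin((1−f)δ)/sin δ ≈ 0.681, b = sin(fδ)/sin δ ≈ 0.681.
p = a·p₁ + b·p₂ ≈ (-0.520, 0.014, 0.854); φ = arcsin(p_z) ≈ 58.63°, λ = atan2(p_y, p_x) ≈ 178.50°.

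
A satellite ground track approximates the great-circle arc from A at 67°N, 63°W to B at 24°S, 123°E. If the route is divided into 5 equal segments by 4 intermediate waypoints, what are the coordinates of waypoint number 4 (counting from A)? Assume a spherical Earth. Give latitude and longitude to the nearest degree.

Write both endpoints as unit vectors p₁, p₂ with components (cos φ cos λ, cos φ sin λ, sin φ).
The central angle between the endpoints is δ = arccos(p₁·p₂) ≈ 2.388 rad (136.8°).
Interpolate at f = 4/5 with slerp weights a = sin((1−f)δ)/sin δ ≈ 0.672, b = sin(fδ)/sin δ ≈ 1.378.
p = a·p₁ + b·p₂ ≈ (-0.567, 0.822, 0.058); φ = arcsin(p_z) ≈ 3.32°, λ = atan2(p_y, p_x) ≈ 124.58°.

≈ 3°N, 125°E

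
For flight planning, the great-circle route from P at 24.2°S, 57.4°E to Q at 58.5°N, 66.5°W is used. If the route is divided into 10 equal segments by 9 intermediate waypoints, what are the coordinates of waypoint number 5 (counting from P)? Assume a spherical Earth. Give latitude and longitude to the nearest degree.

≈ 30°N, 22°E

Convert each endpoint to a unit vector on the sphere (x = cos φ cos λ, y = cos φ sin λ, z = sin φ).
The central angle between the endpoints is δ = arccos(p₁·p₂) ≈ 2.234 rad (128.0°).
Interpolate at f = 5/10 with slerp weights a = sin((1−f)δ)/sin δ ≈ 1.140, b = sin(fδ)/sin δ ≈ 1.140.
p = a·p₁ + b·p₂ ≈ (0.798, 0.330, 0.505); φ = arcsin(p_z) ≈ 30.31°, λ = atan2(p_y, p_x) ≈ 22.46°.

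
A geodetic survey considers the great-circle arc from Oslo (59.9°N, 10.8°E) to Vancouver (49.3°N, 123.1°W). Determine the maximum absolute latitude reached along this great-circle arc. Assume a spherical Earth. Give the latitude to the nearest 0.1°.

The great circle lies in the plane with unit normal n̂ = (p₁ × p₂)/|p₁ × p₂|.
Here n̂_z ≈ -0.261; the vertex latitude is φ_max = arccos|n̂_z| ≈ 74.9°.
Check via Clairaut: cos φ_max = |cos φ₁| · sin C = cos(59.9°)·sin(31.3°) ≈ 0.261, again giving ≈ 74.9°.

≈ 74.9°N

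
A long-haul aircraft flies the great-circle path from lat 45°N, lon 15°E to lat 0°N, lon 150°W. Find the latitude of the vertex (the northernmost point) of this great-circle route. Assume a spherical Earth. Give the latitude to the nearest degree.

≈ 75°N

The great circle lies in the plane with unit normal n̂ = (p₁ × p₂)/|p₁ × p₂|.
Here n̂_z ≈ -0.251; the vertex latitude is φ_max = arccos|n̂_z| ≈ 75.5°.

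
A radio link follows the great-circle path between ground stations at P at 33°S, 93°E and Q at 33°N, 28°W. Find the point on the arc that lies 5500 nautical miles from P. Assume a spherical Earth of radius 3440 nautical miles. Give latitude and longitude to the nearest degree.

≈ 15°N, 11°E

Write both endpoints as unit vectors p₁, p₂ with components (cos φ cos λ, cos φ sin λ, sin φ).
The central angle between the endpoints is δ = arccos(p₁·p₂) ≈ 2.290 rad (131.2°). The total great-circle distance is δ·R ≈ 2.290 × 3440 ≈ 7878 nmi, so the target fraction is f = 5500/7878 ≈ 0.698.
Interpolate at f ≈ 0.698 with slerp weights a = sin((1−f)δ)/sin δ ≈ 0.848, b = sin(fδ)/sin δ ≈ 1.329.
p = a·p₁ + b·p₂ ≈ (0.947, 0.187, 0.262); φ = arcsin(p_z) ≈ 15.20°, λ = atan2(p_y, p_x) ≈ 11.15°.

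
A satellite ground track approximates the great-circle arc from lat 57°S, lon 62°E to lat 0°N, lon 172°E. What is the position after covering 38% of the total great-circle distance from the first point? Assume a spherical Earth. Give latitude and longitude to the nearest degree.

Write both endpoints as unit vectors p₁, p₂ with components (cos φ cos λ, cos φ sin λ, sin φ).
The central angle between the endpoints is δ = arccos(p₁·p₂) ≈ 1.758 rad (100.7°).
Interpolate at f = 0.38 with slerp weights a = sin((1−f)δ)/sin δ ≈ 0.902, b = sin(fδ)/sin δ ≈ 0.631.
p = a·p₁ + b·p₂ ≈ (-0.394, 0.522, -0.757); φ = arcsin(p_z) ≈ -49.19°, λ = atan2(p_y, p_x) ≈ 127.03°.

≈ lat 49°S, lon 127°E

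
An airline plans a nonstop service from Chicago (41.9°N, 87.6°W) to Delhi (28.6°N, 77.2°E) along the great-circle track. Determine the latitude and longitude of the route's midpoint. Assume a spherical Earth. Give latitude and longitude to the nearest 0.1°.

Write both endpoints as unit vectors p₁, p₂ with components (cos φ cos λ, cos φ sin λ, sin φ).
The central angle between the endpoints is δ = arccos(p₁·p₂) ≈ 1.887 rad (108.1°).
Interpolate at f = 1/2 with slerp weights a = sin((1−f)δ)/sin δ ≈ 0.852, b = sin(fδ)/sin δ ≈ 0.852.
p = a·p₁ + b·p₂ ≈ (0.192, 0.096, 0.977); φ = arcsin(p_z) ≈ 77.60°, λ = atan2(p_y, p_x) ≈ 26.50°.

≈ (77.6°N, 26.5°E)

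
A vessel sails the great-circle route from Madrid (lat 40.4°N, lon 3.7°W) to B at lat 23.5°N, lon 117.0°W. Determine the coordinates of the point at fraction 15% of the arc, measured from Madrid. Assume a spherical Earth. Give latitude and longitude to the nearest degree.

≈ lat 47°N, lon 21°W

From cos δ = sin φ₁ sin φ₂ + cos φ₁ cos φ₂ cos Δλ, the central angle is δ ≈ 1.589 rad (91.0°).
Interpolate at f = 0.15 with slerp weights a = sin((1−f)δ)/sin δ ≈ 0.976, b = sin(fδ)/sin δ ≈ 0.236.
p = a·p₁ + b·p₂ ≈ (0.643, -0.241, 0.727); φ = arcsin(p_z) ≈ 46.61°, λ = atan2(p_y, p_x) ≈ -20.52°.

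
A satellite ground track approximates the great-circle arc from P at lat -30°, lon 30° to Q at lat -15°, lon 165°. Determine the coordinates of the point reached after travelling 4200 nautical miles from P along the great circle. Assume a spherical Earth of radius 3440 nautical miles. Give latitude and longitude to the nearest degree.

The haversine formula gives a central angle δ ≈ 2.051 rad (117.5°) between the endpoints. The total great-circle distance is δ·R ≈ 2.051 × 3440 ≈ 7056 nmi, so the target fraction is f = 4200/7056 ≈ 0.595.
Interpolate at f ≈ 0.595 with slerp weights a = sin((1−f)δ)/sin δ ≈ 0.832, b = sin(fδ)/sin δ ≈ 1.059.
p = a·p₁ + b·p₂ ≈ (-0.364, 0.625, -0.690); φ = arcsin(p_z) ≈ -43.65°, λ = atan2(p_y, p_x) ≈ 120.22°.

≈ lat -44°, lon 120°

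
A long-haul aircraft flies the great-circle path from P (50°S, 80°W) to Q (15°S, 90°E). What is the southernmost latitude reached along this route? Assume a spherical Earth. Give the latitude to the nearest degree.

The great circle lies in the plane with unit normal n̂ = (p₁ × p₂)/|p₁ × p₂|.
Here n̂_z ≈ +0.118; the vertex latitude is φ_max = arccos|n̂_z| ≈ 83.2°.

≈ 83°S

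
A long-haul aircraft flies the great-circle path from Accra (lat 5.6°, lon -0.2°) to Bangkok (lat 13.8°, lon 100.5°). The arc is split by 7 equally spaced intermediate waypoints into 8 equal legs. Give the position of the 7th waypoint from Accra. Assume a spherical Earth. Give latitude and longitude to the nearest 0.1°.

≈ lat 15.2°, lon 87.8°

The haversine formula gives a central angle δ ≈ 1.728 rad (99.0°) between the endpoints.
Interpolate at f = 7/8 with slerp weights a = sin((1−f)δ)/sin δ ≈ 0.217, b = sin(fδ)/sin δ ≈ 1.011.
p = a·p₁ + b·p₂ ≈ (0.037, 0.964, 0.262); φ = arcsin(p_z) ≈ 15.20°, λ = atan2(p_y, p_x) ≈ 87.80°.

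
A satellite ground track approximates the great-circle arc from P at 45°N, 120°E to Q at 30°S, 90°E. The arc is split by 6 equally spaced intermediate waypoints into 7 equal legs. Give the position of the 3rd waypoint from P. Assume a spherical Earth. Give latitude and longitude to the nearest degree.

≈ 13°N, 105°E

Convert each endpoint to a unit vector on the sphere (x = cos φ cos λ, y = cos φ sin λ, z = sin φ).
The central angle between the endpoints is δ = arccos(p₁·p₂) ≈ 1.393 rad (79.8°).
Interpolate at f = 3/7 with slerp weights a = sin((1−f)δ)/sin δ ≈ 0.726, b = sin(fδ)/sin δ ≈ 0.571.
p = a·p₁ + b·p₂ ≈ (-0.257, 0.939, 0.228); φ = arcsin(p_z) ≈ 13.17°, λ = atan2(p_y, p_x) ≈ 105.29°.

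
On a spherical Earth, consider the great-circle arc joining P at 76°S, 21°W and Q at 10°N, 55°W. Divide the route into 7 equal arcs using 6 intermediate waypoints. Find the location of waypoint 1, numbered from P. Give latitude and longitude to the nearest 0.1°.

≈ 64.5°S, 37.2°W

The haversine formula gives a central angle δ ≈ 1.542 rad (88.3°) between the endpoints.
Interpolate at f = 1/7 with slerp weights a = sin((1−f)δ)/sin δ ≈ 0.969, b = sin(fδ)/sin δ ≈ 0.219.
p = a·p₁ + b·p₂ ≈ (0.342, -0.260, -0.903); φ = arcsin(p_z) ≈ -64.52°, λ = atan2(p_y, p_x) ≈ -37.25°.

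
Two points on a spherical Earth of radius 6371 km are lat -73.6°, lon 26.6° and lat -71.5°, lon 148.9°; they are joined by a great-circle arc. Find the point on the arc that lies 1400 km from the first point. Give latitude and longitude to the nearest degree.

≈ lat -81°, lon 76°

The haversine formula gives a central angle δ ≈ 0.532 rad (30.5°) between the endpoints. The total great-circle distance is δ·R ≈ 0.532 × 6371 ≈ 3388 km, so the target fraction is f = 1400/3388 ≈ 0.413.
Interpolate at f ≈ 0.413 with slerp weights a = sin((1−f)δ)/sin δ ≈ 0.605, b = sin(fδ)/sin δ ≈ 0.430.
p = a·p₁ + b·p₂ ≈ (0.036, 0.147, -0.988); φ = arcsin(p_z) ≈ -81.29°, λ = atan2(p_y, p_x) ≈ 76.21°.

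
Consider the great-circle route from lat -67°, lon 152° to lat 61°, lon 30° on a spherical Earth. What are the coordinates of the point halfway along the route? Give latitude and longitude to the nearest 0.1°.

Write both endpoints as unit vectors p₁, p₂ with components (cos φ cos λ, cos φ sin λ, sin φ).
The central angle between the endpoints is δ = arccos(p₁·p₂) ≈ 2.703 rad (154.9°).
Interpolate at f = 1/2 with slerp weights a = sin((1−f)δ)/sin δ ≈ 2.300, b = sin(fδ)/sin δ ≈ 2.300.
p = a·p₁ + b·p₂ ≈ (0.172, 0.979, -0.106); φ = arcsin(p_z) ≈ -6.06°, λ = atan2(p_y, p_x) ≈ 80.03°.

≈ lat -6.1°, lon 80.0°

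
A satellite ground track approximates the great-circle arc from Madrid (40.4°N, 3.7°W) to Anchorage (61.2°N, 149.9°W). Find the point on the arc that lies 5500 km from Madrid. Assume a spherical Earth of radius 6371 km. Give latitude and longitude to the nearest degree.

Write both endpoints as unit vectors p₁, p₂ with components (cos φ cos λ, cos φ sin λ, sin φ).
The central angle between the endpoints is δ = arccos(p₁·p₂) ≈ 1.305 rad (74.7°). The total great-circle distance is δ·R ≈ 1.305 × 6371 ≈ 8311 km, so the target fraction is f = 5500/8311 ≈ 0.662.
Interpolate at f ≈ 0.662 with slerp weights a = sin((1−f)δ)/sin δ ≈ 0.443, b = sin(fδ)/sin δ ≈ 0.788.
p = a·p₁ + b·p₂ ≈ (0.008, -0.212, 0.977); φ = arcsin(p_z) ≈ 77.75°, λ = atan2(p_y, p_x) ≈ -87.81°.

≈ 78°N, 88°W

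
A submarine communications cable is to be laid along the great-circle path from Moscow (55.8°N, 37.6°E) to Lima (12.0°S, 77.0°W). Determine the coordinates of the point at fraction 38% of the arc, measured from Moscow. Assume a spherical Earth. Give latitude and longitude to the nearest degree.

≈ 44°N, 30°W

Convert each endpoint to a unit vector on the sphere (x = cos φ cos λ, y = cos φ sin λ, z = sin φ).
The central angle between the endpoints is δ = arccos(p₁·p₂) ≈ 1.983 rad (113.6°).
Interpolate at f = 0.38 with slerp weights a = sin((1−f)δ)/sin δ ≈ 1.029, b = sin(fδ)/sin δ ≈ 0.747.
p = a·p₁ + b·p₂ ≈ (0.622, -0.359, 0.695); φ = arcsin(p_z) ≈ 44.06°, λ = atan2(p_y, p_x) ≈ -29.98°.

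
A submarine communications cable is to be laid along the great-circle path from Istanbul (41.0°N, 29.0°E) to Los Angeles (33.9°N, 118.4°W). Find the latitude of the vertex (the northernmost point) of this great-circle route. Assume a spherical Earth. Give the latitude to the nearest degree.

The great circle lies in the plane with unit normal n̂ = (p₁ × p₂)/|p₁ × p₂|.
Here n̂_z ≈ -0.342; the vertex latitude is φ_max = arccos|n̂_z| ≈ 70.0°.

≈ 70°N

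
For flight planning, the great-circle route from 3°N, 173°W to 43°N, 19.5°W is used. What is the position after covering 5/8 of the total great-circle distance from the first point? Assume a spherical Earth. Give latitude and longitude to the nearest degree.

≈ 65°N, 100°W

Write both endpoints as unit vectors p₁, p₂ with components (cos φ cos λ, cos φ sin λ, sin φ).
The central angle between the endpoints is δ = arccos(p₁·p₂) ≈ 2.237 rad (128.2°).
Interpolate at f = 5/8 with slerp weights a = sin((1−f)δ)/sin δ ≈ 0.946, b = sin(fδ)/sin δ ≈ 1.253.
p = a·p₁ + b·p₂ ≈ (-0.074, -0.421, 0.904); φ = arcsin(p_z) ≈ 64.69°, λ = atan2(p_y, p_x) ≈ -99.97°.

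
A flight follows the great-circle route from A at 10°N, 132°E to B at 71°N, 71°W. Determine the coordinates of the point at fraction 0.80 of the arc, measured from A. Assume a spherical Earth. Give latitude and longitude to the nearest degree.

≈ 82°N, 154°W

Convert each endpoint to a unit vector on the sphere (x = cos φ cos λ, y = cos φ sin λ, z = sin φ).
The central angle between the endpoints is δ = arccos(p₁·p₂) ≈ 1.702 rad (97.5°).
Interpolate at f = 0.80 with slerp weights a = sin((1−f)δ)/sin δ ≈ 0.337, b = sin(fδ)/sin δ ≈ 0.987.
p = a·p₁ + b·p₂ ≈ (-0.117, -0.057, 0.991); φ = arcsin(p_z) ≈ 82.50°, λ = atan2(p_y, p_x) ≈ -153.99°.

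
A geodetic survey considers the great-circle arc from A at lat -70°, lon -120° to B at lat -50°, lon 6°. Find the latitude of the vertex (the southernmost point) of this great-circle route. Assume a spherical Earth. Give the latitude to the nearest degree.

The great circle lies in the plane with unit normal n̂ = (p₁ × p₂)/|p₁ × p₂|.
Here n̂_z ≈ +0.220; the vertex latitude is φ_max = arccos|n̂_z| ≈ 77.3°.
Check via Clairaut: cos φ_max = |cos φ₁| · sin C = cos(70.0°)·sin(139.9°) ≈ 0.220, again giving ≈ 77.3°.

≈ -77°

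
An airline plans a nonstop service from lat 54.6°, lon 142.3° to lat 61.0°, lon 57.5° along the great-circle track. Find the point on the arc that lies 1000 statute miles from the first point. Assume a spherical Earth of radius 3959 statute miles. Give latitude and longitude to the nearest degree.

Write both endpoints as unit vectors p₁, p₂ with components (cos φ cos λ, cos φ sin λ, sin φ).
The central angle between the endpoints is δ = arccos(p₁·p₂) ≈ 0.740 rad (42.4°). The total great-circle distance is δ·R ≈ 0.740 × 3959 ≈ 2930 mi, so the target fraction is f = 1000/2930 ≈ 0.341.
Interpolate at f ≈ 0.341 with slerp weights a = sin((1−f)δ)/sin δ ≈ 0.695, b = sin(fδ)/sin δ ≈ 0.371.
p = a·p₁ + b·p₂ ≈ (-0.222, 0.398, 0.890); φ = arcsin(p_z) ≈ 62.92°, λ = atan2(p_y, p_x) ≈ 119.16°.

≈ lat 63°, lon 119°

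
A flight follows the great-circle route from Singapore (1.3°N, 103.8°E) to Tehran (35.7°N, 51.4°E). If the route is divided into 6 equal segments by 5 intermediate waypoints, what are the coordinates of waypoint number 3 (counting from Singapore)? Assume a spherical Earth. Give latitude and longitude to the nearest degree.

The haversine formula gives a central angle δ ≈ 1.037 rad (59.4°) between the endpoints.
Interpolate at f = 3/6 with slerp weights a = sin((1−f)δ)/sin δ ≈ 0.576, b = sin(fδ)/sin δ ≈ 0.576.
p = a·p₁ + b·p₂ ≈ (0.154, 0.924, 0.349); φ = arcsin(p_z) ≈ 20.43°, λ = atan2(p_y, p_x) ≈ 80.52°.

≈ 20°N, 81°E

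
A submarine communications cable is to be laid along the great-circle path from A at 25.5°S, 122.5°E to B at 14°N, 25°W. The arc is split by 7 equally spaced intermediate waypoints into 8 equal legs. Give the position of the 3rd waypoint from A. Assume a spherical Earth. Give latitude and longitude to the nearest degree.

Write both endpoints as unit vectors p₁, p₂ with components (cos φ cos λ, cos φ sin λ, sin φ).
The central angle between the endpoints is δ = arccos(p₁·p₂) ≈ 2.573 rad (147.4°).
Interpolate at f = 3/8 with slerp weights a = sin((1−f)δ)/sin δ ≈ 1.856, b = sin(fδ)/sin δ ≈ 1.527.
p = a·p₁ + b·p₂ ≈ (0.443, 0.787, -0.430); φ = arcsin(p_z) ≈ -25.45°, λ = atan2(p_y, p_x) ≈ 60.65°.

≈ 25°S, 61°E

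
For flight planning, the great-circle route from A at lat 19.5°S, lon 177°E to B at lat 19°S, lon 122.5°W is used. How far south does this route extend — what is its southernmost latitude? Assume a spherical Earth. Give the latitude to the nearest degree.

≈ 22°S

The great circle lies in the plane with unit normal n̂ = (p₁ × p₂)/|p₁ × p₂|.
Here n̂_z ≈ +0.927; the vertex latitude is φ_max = arccos|n̂_z| ≈ 22.0°.
Check via Clairaut: cos φ_max = |cos φ₁| · sin C = cos(19.5°)·sin(100.4°) ≈ 0.927, again giving ≈ 22.0°.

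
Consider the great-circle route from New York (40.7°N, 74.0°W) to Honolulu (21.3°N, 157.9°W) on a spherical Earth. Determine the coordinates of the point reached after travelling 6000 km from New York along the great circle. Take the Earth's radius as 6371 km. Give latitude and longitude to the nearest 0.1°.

Write both endpoints as unit vectors p₁, p₂ with components (cos φ cos λ, cos φ sin λ, sin φ).
The central angle between the endpoints is δ = arccos(p₁·p₂) ≈ 1.254 rad (71.8°). The total great-circle distance is δ·R ≈ 1.254 × 6371 ≈ 7986 km, so the target fraction is f = 6000/7986 ≈ 0.751.
Interpolate at f ≈ 0.751 with slerp weights a = sin((1−f)δ)/sin δ ≈ 0.323, b = sin(fδ)/sin δ ≈ 0.851.
p = a·p₁ + b·p₂ ≈ (-0.667, -0.534, 0.520); φ = arcsin(p_z) ≈ 31.31°, λ = atan2(p_y, p_x) ≈ -141.35°.

≈ 31.3°N, 141.3°W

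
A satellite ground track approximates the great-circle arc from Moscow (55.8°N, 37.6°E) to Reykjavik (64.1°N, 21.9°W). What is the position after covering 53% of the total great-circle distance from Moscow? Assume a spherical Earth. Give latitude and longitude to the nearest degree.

≈ 64°N, 10°E

Write both endpoints as unit vectors p₁, p₂ with components (cos φ cos λ, cos φ sin λ, sin φ).
The central angle between the endpoints is δ = arccos(p₁·p₂) ≈ 0.518 rad (29.7°).
Interpolate at f = 0.53 with slerp weights a = sin((1−f)δ)/sin δ ≈ 0.487, b = sin(fδ)/sin δ ≈ 0.548.
p = a·p₁ + b·p₂ ≈ (0.439, 0.078, 0.895); φ = arcsin(p_z) ≈ 63.54°, λ = atan2(p_y, p_x) ≈ 10.05°.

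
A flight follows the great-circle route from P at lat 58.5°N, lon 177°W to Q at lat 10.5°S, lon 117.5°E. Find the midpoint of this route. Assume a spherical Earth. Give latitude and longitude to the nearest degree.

≈ lat 27°N, lon 139°E

Convert each endpoint to a unit vector on the sphere (x = cos φ cos λ, y = cos φ sin λ, z = sin φ).
The central angle between the endpoints is δ = arccos(p₁·p₂) ≈ 1.513 rad (86.7°).
Interpolate at f = 1/2 with slerp weights a = sin((1−f)δ)/sin δ ≈ 0.688, b = sin(fδ)/sin δ ≈ 0.688.
p = a·p₁ + b·p₂ ≈ (-0.671, 0.581, 0.461); φ = arcsin(p_z) ≈ 27.45°, λ = atan2(p_y, p_x) ≈ 139.12°.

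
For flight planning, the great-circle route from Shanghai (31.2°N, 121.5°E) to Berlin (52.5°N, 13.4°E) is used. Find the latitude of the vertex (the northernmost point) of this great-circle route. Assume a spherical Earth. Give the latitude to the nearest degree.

The great circle lies in the plane with unit normal n̂ = (p₁ × p₂)/|p₁ × p₂|.
Here n̂_z ≈ -0.511; the vertex latitude is φ_max = arccos|n̂_z| ≈ 59.3°.

≈ 59°N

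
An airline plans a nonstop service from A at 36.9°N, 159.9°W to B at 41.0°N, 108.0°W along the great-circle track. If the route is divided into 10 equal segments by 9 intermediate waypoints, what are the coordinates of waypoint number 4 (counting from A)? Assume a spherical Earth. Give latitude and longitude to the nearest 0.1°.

Convert each endpoint to a unit vector on the sphere (x = cos φ cos λ, y = cos φ sin λ, z = sin φ).
The central angle between the endpoints is δ = arccos(p₁·p₂) ≈ 0.698 rad (40.0°).
Interpolate at f = 4/10 with slerp weights a = sin((1−f)δ)/sin δ ≈ 0.633, b = sin(fδ)/sin δ ≈ 0.429.
p = a·p₁ + b·p₂ ≈ (-0.575, -0.482, 0.661); φ = arcsin(p_z) ≈ 41.39°, λ = atan2(p_y, p_x) ≈ -140.06°.

≈ 41.4°N, 140.1°W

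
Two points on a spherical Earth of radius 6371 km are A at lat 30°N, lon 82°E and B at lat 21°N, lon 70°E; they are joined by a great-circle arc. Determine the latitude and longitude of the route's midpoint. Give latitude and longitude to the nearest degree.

≈ lat 26°N, lon 76°E

The haversine formula gives a central angle δ ≈ 0.245 rad (14.1°) between the endpoints.
Interpolate at f = 1/2 with slerp weights a = sin((1−f)δ)/sin δ ≈ 0.504, b = sin(fδ)/sin δ ≈ 0.504.
p = a·p₁ + b·p₂ ≈ (0.222, 0.874, 0.432); φ = arcsin(p_z) ≈ 25.62°, λ = atan2(p_y, p_x) ≈ 75.77°.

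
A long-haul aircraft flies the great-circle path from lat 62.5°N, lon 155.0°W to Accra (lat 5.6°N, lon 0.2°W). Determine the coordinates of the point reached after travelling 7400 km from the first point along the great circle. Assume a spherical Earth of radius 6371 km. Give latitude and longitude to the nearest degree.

≈ lat 47°N, lon 12°W

Convert each endpoint to a unit vector on the sphere (x = cos φ cos λ, y = cos φ sin λ, z = sin φ).
The central angle between the endpoints is δ = arccos(p₁·p₂) ≈ 1.906 rad (109.2°). The total great-circle distance is δ·R ≈ 1.906 × 6371 ≈ 12145 km, so the target fraction is f = 7400/12145 ≈ 0.609.
Interpolate at f ≈ 0.609 with slerp weights a = sin((1−f)δ)/sin δ ≈ 0.718, b = sin(fδ)/sin δ ≈ 0.972.
p = a·p₁ + b·p₂ ≈ (0.667, -0.143, 0.732); φ = arcsin(p_z) ≈ 47.02°, λ = atan2(p_y, p_x) ≈ -12.15°.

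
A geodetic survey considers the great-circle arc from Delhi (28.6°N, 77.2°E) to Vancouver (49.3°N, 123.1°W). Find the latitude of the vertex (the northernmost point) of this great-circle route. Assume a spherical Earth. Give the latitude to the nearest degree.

The great circle lies in the plane with unit normal n̂ = (p₁ × p₂)/|p₁ × p₂|.
Here n̂_z ≈ +0.202; the vertex latitude is φ_max = arccos|n̂_z| ≈ 78.4°.

≈ 78°N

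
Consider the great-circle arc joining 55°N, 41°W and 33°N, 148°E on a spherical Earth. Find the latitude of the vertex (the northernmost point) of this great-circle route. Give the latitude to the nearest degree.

≈ 86°N

The great circle lies in the plane with unit normal n̂ = (p₁ × p₂)/|p₁ × p₂|.
Here n̂_z ≈ -0.075; the vertex latitude is φ_max = arccos|n̂_z| ≈ 85.7°.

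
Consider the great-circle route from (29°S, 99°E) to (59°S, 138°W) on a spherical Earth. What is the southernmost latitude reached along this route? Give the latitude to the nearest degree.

The great circle lies in the plane with unit normal n̂ = (p₁ × p₂)/|p₁ × p₂|.
Here n̂_z ≈ +0.383; the vertex latitude is φ_max = arccos|n̂_z| ≈ 67.5°.

≈ 67°S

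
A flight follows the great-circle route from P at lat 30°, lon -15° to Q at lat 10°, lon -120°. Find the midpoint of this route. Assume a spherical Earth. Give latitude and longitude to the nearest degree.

Convert each endpoint to a unit vector on the sphere (x = cos φ cos λ, y = cos φ sin λ, z = sin φ).
The central angle between the endpoints is δ = arccos(p₁·p₂) ≈ 1.705 rad (97.7°).
Interpolate at f = 1/2 with slerp weights a = sin((1−f)δ)/sin δ ≈ 0.760, b = sin(fδ)/sin δ ≈ 0.760.
p = a·p₁ + b·p₂ ≈ (0.261, -0.818, 0.512); φ = arcsin(p_z) ≈ 30.79°, λ = atan2(p_y, p_x) ≈ -72.28°.

≈ lat 31°, lon -72°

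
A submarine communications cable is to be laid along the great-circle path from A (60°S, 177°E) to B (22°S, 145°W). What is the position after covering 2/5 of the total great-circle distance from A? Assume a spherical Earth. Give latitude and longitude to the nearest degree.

≈ (46°S, 162°W)

Write both endpoints as unit vectors p₁, p₂ with components (cos φ cos λ, cos φ sin λ, sin φ).
The central angle between the endpoints is δ = arccos(p₁·p₂) ≈ 0.810 rad (46.4°).
Interpolate at f = 2/5 with slerp weights a = sin((1−f)δ)/sin δ ≈ 0.645, b = sin(fδ)/sin δ ≈ 0.440.
p = a·p₁ + b·p₂ ≈ (-0.656, -0.217, -0.723); φ = arcsin(p_z) ≈ -46.31°, λ = atan2(p_y, p_x) ≈ -161.70°.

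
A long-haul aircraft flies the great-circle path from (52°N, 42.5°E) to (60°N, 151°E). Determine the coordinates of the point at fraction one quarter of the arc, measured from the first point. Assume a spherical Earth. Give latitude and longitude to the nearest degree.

The haversine formula gives a central angle δ ≈ 0.946 rad (54.2°) between the endpoints.
Interpolate at f = 1/4 with slerp weights a = sin((1−f)δ)/sin δ ≈ 0.803, b = sin(fδ)/sin δ ≈ 0.289.
p = a·p₁ + b·p₂ ≈ (0.238, 0.404, 0.883); φ = arcsin(p_z) ≈ 62.02°, λ = atan2(p_y, p_x) ≈ 59.48°.

≈ (62°N, 59°E)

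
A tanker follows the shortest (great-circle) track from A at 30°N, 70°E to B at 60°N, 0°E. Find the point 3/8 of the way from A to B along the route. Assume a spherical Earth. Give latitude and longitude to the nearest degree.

≈ 46°N, 53°E

From cos δ = sin φ₁ sin φ₂ + cos φ₁ cos φ₂ cos Δλ, the central angle is δ ≈ 0.951 rad (54.5°).
Interpolate at f = 3/8 with slerp weights a = sin((1−f)δ)/sin δ ≈ 0.688, b = sin(fδ)/sin δ ≈ 0.429.
p = a·p₁ + b·p₂ ≈ (0.418, 0.560, 0.715); φ = arcsin(p_z) ≈ 45.67°, λ = atan2(p_y, p_x) ≈ 53.24°.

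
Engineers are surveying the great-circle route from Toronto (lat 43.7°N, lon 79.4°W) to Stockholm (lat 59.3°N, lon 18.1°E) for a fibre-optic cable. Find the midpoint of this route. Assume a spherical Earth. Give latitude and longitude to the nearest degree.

Convert each endpoint to a unit vector on the sphere (x = cos φ cos λ, y = cos φ sin λ, z = sin φ).
The central angle between the endpoints is δ = arccos(p₁·p₂) ≈ 0.993 rad (56.9°).
Interpolate at f = 1/2 with slerp weights a = sin((1−f)δ)/sin δ ≈ 0.569, b = sin(fδ)/sin δ ≈ 0.569.
p = a·p₁ + b·p₂ ≈ (0.352, -0.314, 0.882); φ = arcsin(p_z) ≈ 61.88°, λ = atan2(p_y, p_x) ≈ -41.76°.

≈ lat 62°N, lon 42°W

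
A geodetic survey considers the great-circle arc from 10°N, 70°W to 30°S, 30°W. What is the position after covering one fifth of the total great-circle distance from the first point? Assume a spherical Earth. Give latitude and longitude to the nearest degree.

Convert each endpoint to a unit vector on the sphere (x = cos φ cos λ, y = cos φ sin λ, z = sin φ).
The central angle between the endpoints is δ = arccos(p₁·p₂) ≈ 0.969 rad (55.5°).
Interpolate at f = 1/5 with slerp weights a = sin((1−f)δ)/sin δ ≈ 0.849, b = sin(fδ)/sin δ ≈ 0.234.
p = a·p₁ + b·p₂ ≈ (0.461, -0.887, 0.031); φ = arcsin(p_z) ≈ 1.75°, λ = atan2(p_y, p_x) ≈ -62.52°.

≈ 2°N, 63°W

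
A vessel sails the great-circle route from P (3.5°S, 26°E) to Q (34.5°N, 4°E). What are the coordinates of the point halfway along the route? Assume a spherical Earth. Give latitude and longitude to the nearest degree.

≈ (16°N, 16°E)

Convert each endpoint to a unit vector on the sphere (x = cos φ cos λ, y = cos φ sin λ, z = sin φ).
The central angle between the endpoints is δ = arccos(p₁·p₂) ≈ 0.755 rad (43.3°).
Interpolate at f = 1/2 with slerp weights a = sin((1−f)δ)/sin δ ≈ 0.538, b = sin(fδ)/sin δ ≈ 0.538.
p = a·p₁ + b·p₂ ≈ (0.925, 0.266, 0.272); φ = arcsin(p_z) ≈ 15.77°, λ = atan2(p_y, p_x) ≈ 16.06°.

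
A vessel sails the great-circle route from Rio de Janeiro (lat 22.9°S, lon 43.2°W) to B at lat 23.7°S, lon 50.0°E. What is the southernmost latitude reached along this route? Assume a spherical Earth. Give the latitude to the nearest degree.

≈ 32°S

The great circle lies in the plane with unit normal n̂ = (p₁ × p₂)/|p₁ × p₂|.
Here n̂_z ≈ +0.847; the vertex latitude is φ_max = arccos|n̂_z| ≈ 32.1°.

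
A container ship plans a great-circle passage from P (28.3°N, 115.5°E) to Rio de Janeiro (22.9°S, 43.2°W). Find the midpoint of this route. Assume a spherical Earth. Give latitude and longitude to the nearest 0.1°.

Write both endpoints as unit vectors p₁, p₂ with components (cos φ cos λ, cos φ sin λ, sin φ).
The central angle between the endpoints is δ = arccos(p₁·p₂) ≈ 2.794 rad (160.1°).
Interpolate at f = 1/2 with slerp weights a = sin((1−f)δ)/sin δ ≈ 2.891, b = sin(fδ)/sin δ ≈ 2.891.
p = a·p₁ + b·p₂ ≈ (0.845, 0.474, 0.246); φ = arcsin(p_z) ≈ 14.22°, λ = atan2(p_y, p_x) ≈ 29.30°.

≈ (14.2°N, 29.3°E)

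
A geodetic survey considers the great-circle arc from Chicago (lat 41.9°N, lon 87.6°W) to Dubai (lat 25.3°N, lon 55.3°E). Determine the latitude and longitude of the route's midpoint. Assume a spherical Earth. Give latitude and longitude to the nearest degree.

Write both endpoints as unit vectors p₁, p₂ with components (cos φ cos λ, cos φ sin λ, sin φ).
The central angle between the endpoints is δ = arccos(p₁·p₂) ≈ 1.825 rad (104.6°).
Interpolate at f = 1/2 with slerp weights a = sin((1−f)δ)/sin δ ≈ 0.817, b = sin(fδ)/sin δ ≈ 0.817.
p = a·p₁ + b·p₂ ≈ (0.446, -0.000, 0.895); φ = arcsin(p_z) ≈ 63.51°, λ = atan2(p_y, p_x) ≈ -0.04°.

≈ lat 64°N, lon 0°E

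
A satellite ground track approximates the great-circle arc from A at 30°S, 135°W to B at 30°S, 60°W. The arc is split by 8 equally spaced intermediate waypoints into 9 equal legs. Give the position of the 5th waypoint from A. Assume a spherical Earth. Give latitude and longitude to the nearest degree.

≈ 36°S, 93°W

From cos δ = sin φ₁ sin φ₂ + cos φ₁ cos φ₂ cos Δλ, the central angle is δ ≈ 1.111 rad (63.6°).
Interpolate at f = 5/9 with slerp weights a = sin((1−f)δ)/sin δ ≈ 0.529, b = sin(fδ)/sin δ ≈ 0.646.
p = a·p₁ + b·p₂ ≈ (-0.044, -0.808, -0.587); φ = arcsin(p_z) ≈ -35.97°, λ = atan2(p_y, p_x) ≈ -93.13°.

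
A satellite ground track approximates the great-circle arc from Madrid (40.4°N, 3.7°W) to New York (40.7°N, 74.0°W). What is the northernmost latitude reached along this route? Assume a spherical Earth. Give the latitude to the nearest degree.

The great circle lies in the plane with unit normal n̂ = (p₁ × p₂)/|p₁ × p₂|.
Here n̂_z ≈ -0.691; the vertex latitude is φ_max = arccos|n̂_z| ≈ 46.3°.

≈ 46°N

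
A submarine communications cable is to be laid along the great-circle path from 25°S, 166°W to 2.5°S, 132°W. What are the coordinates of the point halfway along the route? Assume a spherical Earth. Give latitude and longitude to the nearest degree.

≈ 14°S, 148°W

The haversine formula gives a central angle δ ≈ 0.693 rad (39.7°) between the endpoints.
Interpolate at f = 1/2 with slerp weights a = sin((1−f)δ)/sin δ ≈ 0.532, b = sin(fδ)/sin δ ≈ 0.532.
p = a·p₁ + b·p₂ ≈ (-0.823, -0.511, -0.248); φ = arcsin(p_z) ≈ -14.35°, λ = atan2(p_y, p_x) ≈ -148.15°.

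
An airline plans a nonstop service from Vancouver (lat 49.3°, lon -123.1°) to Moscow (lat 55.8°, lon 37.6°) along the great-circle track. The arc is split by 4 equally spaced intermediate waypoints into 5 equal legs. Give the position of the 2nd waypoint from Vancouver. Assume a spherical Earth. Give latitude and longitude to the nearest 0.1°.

From cos δ = sin φ₁ sin φ₂ + cos φ₁ cos φ₂ cos Δλ, the central angle is δ ≈ 1.286 rad (73.7°).
Interpolate at f = 2/5 with slerp weights a = sin((1−f)δ)/sin δ ≈ 0.727, b = sin(fδ)/sin δ ≈ 0.513.
p = a·p₁ + b·p₂ ≈ (-0.030, -0.221, 0.975); φ = arcsin(p_z) ≈ 77.11°, λ = atan2(p_y, p_x) ≈ -97.84°.

≈ lat 77.1°, lon -97.8°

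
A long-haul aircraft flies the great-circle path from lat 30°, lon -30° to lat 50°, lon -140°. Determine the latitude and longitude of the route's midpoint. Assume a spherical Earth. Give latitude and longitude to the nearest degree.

≈ lat 55°, lon -73°

From cos δ = sin φ₁ sin φ₂ + cos φ₁ cos φ₂ cos Δλ, the central angle is δ ≈ 1.377 rad (78.9°).
Interpolate at f = 1/2 with slerp weights a = sin((1−f)δ)/sin δ ≈ 0.647, b = sin(fδ)/sin δ ≈ 0.647.
p = a·p₁ + b·p₂ ≈ (0.167, -0.548, 0.820); φ = arcsin(p_z) ≈ 55.06°, λ = atan2(p_y, p_x) ≈ -73.07°.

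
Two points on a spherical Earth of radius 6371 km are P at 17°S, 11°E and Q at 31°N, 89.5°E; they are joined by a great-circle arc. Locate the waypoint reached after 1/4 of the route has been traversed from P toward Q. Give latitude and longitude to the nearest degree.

≈ 4°S, 30°E

The haversine formula gives a central angle δ ≈ 1.558 rad (89.3°) between the endpoints.
Interpolate at f = 1/4 with slerp weights a = sin((1−f)δ)/sin δ ≈ 0.920, b = sin(fδ)/sin δ ≈ 0.380.
p = a·p₁ + b·p₂ ≈ (0.867, 0.493, -0.073); φ = arcsin(p_z) ≈ -4.21°, λ = atan2(p_y, p_x) ≈ 29.65°.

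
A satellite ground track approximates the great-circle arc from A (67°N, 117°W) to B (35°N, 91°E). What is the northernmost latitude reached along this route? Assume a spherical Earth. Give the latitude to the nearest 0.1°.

The great circle lies in the plane with unit normal n̂ = (p₁ × p₂)/|p₁ × p₂|.
Here n̂_z ≈ -0.155; the vertex latitude is φ_max = arccos|n̂_z| ≈ 81.1°.
Check via Clairaut: cos φ_max = |cos φ₁| · sin C = cos(67.0°)·sin(23.4°) ≈ 0.155, again giving ≈ 81.1°.

≈ 81.1°N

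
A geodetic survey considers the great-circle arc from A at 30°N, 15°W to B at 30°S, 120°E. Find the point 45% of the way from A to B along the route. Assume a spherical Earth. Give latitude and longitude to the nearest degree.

≈ 4°N, 47°E

Convert each endpoint to a unit vector on the sphere (x = cos φ cos λ, y = cos φ sin λ, z = sin φ).
The central angle between the endpoints is δ = arccos(p₁·p₂) ≈ 2.466 rad (141.3°).
Interpolate at f = 0.45 with slerp weights a = sin((1−f)δ)/sin δ ≈ 1.562, b = sin(fδ)/sin δ ≈ 1.432.
p = a·p₁ + b·p₂ ≈ (0.687, 0.724, 0.065); φ = arcsin(p_z) ≈ 3.74°, λ = atan2(p_y, p_x) ≈ 46.50°.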